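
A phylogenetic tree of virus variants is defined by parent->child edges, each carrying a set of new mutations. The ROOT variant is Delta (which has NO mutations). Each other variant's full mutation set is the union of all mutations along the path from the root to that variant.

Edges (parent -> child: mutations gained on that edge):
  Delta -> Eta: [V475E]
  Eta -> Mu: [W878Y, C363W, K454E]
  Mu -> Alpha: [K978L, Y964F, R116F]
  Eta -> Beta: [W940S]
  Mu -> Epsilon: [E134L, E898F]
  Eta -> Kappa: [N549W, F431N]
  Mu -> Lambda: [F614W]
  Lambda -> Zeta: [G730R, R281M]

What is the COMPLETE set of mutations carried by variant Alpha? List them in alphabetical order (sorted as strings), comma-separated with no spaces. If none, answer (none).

Answer: C363W,K454E,K978L,R116F,V475E,W878Y,Y964F

Derivation:
At Delta: gained [] -> total []
At Eta: gained ['V475E'] -> total ['V475E']
At Mu: gained ['W878Y', 'C363W', 'K454E'] -> total ['C363W', 'K454E', 'V475E', 'W878Y']
At Alpha: gained ['K978L', 'Y964F', 'R116F'] -> total ['C363W', 'K454E', 'K978L', 'R116F', 'V475E', 'W878Y', 'Y964F']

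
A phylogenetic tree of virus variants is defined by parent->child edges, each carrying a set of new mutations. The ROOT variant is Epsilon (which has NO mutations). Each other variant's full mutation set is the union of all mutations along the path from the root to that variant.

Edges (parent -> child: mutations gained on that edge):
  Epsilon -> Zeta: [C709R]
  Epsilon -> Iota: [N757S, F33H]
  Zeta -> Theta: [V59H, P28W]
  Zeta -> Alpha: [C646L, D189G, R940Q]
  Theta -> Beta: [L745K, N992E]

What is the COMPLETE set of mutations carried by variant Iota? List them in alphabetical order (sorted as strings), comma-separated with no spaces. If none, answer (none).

At Epsilon: gained [] -> total []
At Iota: gained ['N757S', 'F33H'] -> total ['F33H', 'N757S']

Answer: F33H,N757S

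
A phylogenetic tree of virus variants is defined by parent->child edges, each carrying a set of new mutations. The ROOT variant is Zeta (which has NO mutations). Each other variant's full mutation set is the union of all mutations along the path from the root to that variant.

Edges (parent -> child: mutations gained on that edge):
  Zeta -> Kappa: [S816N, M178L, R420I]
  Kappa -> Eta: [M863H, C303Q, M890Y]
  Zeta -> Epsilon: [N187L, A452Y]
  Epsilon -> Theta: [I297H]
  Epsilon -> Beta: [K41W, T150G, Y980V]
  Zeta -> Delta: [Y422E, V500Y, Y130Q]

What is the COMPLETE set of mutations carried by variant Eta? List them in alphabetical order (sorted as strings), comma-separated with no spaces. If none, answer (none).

Answer: C303Q,M178L,M863H,M890Y,R420I,S816N

Derivation:
At Zeta: gained [] -> total []
At Kappa: gained ['S816N', 'M178L', 'R420I'] -> total ['M178L', 'R420I', 'S816N']
At Eta: gained ['M863H', 'C303Q', 'M890Y'] -> total ['C303Q', 'M178L', 'M863H', 'M890Y', 'R420I', 'S816N']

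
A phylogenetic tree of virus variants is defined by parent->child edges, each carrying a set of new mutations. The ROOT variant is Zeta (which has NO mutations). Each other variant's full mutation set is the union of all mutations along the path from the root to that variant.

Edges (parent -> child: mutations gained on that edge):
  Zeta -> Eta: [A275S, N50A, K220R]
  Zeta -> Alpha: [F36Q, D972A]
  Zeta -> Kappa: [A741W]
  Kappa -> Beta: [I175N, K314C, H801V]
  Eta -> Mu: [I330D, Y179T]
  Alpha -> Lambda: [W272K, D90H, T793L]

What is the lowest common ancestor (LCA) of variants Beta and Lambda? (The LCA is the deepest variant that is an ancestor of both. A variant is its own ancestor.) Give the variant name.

Path from root to Beta: Zeta -> Kappa -> Beta
  ancestors of Beta: {Zeta, Kappa, Beta}
Path from root to Lambda: Zeta -> Alpha -> Lambda
  ancestors of Lambda: {Zeta, Alpha, Lambda}
Common ancestors: {Zeta}
Walk up from Lambda: Lambda (not in ancestors of Beta), Alpha (not in ancestors of Beta), Zeta (in ancestors of Beta)
Deepest common ancestor (LCA) = Zeta

Answer: Zeta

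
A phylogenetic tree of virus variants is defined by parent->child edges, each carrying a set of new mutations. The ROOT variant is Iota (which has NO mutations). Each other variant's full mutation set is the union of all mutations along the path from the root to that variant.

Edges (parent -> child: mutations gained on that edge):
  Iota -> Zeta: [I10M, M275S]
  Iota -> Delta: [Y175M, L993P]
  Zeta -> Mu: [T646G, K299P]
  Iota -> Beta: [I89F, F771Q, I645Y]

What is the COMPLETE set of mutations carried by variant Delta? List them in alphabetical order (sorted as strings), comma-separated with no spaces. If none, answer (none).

Answer: L993P,Y175M

Derivation:
At Iota: gained [] -> total []
At Delta: gained ['Y175M', 'L993P'] -> total ['L993P', 'Y175M']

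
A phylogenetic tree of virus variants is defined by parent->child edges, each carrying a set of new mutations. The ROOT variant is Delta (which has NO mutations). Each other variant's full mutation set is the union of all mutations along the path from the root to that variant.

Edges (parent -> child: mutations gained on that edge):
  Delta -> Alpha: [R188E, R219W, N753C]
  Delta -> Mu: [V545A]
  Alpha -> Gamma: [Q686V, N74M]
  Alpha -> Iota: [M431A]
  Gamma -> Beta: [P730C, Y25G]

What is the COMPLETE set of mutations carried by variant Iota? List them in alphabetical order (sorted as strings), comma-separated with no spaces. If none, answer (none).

At Delta: gained [] -> total []
At Alpha: gained ['R188E', 'R219W', 'N753C'] -> total ['N753C', 'R188E', 'R219W']
At Iota: gained ['M431A'] -> total ['M431A', 'N753C', 'R188E', 'R219W']

Answer: M431A,N753C,R188E,R219W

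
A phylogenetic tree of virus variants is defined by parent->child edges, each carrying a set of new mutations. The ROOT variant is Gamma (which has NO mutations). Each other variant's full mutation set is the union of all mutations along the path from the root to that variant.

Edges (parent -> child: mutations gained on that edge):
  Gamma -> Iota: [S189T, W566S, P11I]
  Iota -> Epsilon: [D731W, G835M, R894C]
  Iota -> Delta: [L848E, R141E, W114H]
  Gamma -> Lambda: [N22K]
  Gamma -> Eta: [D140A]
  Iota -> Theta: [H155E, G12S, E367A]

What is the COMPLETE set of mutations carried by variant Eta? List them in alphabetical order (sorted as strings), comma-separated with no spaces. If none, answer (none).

At Gamma: gained [] -> total []
At Eta: gained ['D140A'] -> total ['D140A']

Answer: D140A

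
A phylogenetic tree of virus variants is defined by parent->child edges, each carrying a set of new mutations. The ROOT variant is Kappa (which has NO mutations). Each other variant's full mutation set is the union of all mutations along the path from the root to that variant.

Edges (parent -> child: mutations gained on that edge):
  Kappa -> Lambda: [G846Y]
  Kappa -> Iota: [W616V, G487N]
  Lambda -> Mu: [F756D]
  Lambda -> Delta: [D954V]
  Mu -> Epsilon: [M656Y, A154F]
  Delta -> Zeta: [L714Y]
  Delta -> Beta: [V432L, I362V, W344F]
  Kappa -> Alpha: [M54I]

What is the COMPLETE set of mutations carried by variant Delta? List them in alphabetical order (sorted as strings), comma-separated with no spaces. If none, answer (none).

At Kappa: gained [] -> total []
At Lambda: gained ['G846Y'] -> total ['G846Y']
At Delta: gained ['D954V'] -> total ['D954V', 'G846Y']

Answer: D954V,G846Y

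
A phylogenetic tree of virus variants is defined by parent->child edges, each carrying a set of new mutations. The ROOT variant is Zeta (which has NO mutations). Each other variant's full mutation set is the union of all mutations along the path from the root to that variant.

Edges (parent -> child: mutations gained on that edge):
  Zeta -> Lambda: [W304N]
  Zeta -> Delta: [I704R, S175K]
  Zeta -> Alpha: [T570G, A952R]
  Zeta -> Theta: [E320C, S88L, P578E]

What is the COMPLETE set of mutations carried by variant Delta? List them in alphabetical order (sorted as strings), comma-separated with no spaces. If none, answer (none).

Answer: I704R,S175K

Derivation:
At Zeta: gained [] -> total []
At Delta: gained ['I704R', 'S175K'] -> total ['I704R', 'S175K']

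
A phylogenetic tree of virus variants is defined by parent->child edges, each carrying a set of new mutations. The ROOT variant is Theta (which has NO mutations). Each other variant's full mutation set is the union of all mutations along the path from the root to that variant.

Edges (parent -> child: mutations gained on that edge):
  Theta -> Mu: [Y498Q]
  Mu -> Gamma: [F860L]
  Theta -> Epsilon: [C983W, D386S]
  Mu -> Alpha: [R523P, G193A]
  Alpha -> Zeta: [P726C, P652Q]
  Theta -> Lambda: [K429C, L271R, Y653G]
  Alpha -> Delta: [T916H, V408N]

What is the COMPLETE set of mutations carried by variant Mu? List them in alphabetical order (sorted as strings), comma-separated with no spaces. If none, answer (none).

Answer: Y498Q

Derivation:
At Theta: gained [] -> total []
At Mu: gained ['Y498Q'] -> total ['Y498Q']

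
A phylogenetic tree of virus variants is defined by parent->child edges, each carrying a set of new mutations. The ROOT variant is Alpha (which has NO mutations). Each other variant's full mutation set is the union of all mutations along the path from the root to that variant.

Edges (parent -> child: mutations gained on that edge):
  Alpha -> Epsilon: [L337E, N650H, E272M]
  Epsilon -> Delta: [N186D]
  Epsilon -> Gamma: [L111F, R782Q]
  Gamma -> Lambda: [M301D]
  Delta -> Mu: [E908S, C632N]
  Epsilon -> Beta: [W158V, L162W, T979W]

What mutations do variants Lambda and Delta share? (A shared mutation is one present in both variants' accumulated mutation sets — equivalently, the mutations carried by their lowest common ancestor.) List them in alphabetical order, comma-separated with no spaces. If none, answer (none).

Answer: E272M,L337E,N650H

Derivation:
Accumulating mutations along path to Lambda:
  At Alpha: gained [] -> total []
  At Epsilon: gained ['L337E', 'N650H', 'E272M'] -> total ['E272M', 'L337E', 'N650H']
  At Gamma: gained ['L111F', 'R782Q'] -> total ['E272M', 'L111F', 'L337E', 'N650H', 'R782Q']
  At Lambda: gained ['M301D'] -> total ['E272M', 'L111F', 'L337E', 'M301D', 'N650H', 'R782Q']
Mutations(Lambda) = ['E272M', 'L111F', 'L337E', 'M301D', 'N650H', 'R782Q']
Accumulating mutations along path to Delta:
  At Alpha: gained [] -> total []
  At Epsilon: gained ['L337E', 'N650H', 'E272M'] -> total ['E272M', 'L337E', 'N650H']
  At Delta: gained ['N186D'] -> total ['E272M', 'L337E', 'N186D', 'N650H']
Mutations(Delta) = ['E272M', 'L337E', 'N186D', 'N650H']
Intersection: ['E272M', 'L111F', 'L337E', 'M301D', 'N650H', 'R782Q'] ∩ ['E272M', 'L337E', 'N186D', 'N650H'] = ['E272M', 'L337E', 'N650H']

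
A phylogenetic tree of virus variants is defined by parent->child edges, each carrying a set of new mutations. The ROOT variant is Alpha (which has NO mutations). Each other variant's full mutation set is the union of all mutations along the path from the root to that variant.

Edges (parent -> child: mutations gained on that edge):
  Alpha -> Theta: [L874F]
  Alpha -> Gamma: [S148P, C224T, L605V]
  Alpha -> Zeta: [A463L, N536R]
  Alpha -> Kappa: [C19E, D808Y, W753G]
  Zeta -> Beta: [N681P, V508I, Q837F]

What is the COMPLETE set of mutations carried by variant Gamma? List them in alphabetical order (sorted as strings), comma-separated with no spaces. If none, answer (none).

At Alpha: gained [] -> total []
At Gamma: gained ['S148P', 'C224T', 'L605V'] -> total ['C224T', 'L605V', 'S148P']

Answer: C224T,L605V,S148P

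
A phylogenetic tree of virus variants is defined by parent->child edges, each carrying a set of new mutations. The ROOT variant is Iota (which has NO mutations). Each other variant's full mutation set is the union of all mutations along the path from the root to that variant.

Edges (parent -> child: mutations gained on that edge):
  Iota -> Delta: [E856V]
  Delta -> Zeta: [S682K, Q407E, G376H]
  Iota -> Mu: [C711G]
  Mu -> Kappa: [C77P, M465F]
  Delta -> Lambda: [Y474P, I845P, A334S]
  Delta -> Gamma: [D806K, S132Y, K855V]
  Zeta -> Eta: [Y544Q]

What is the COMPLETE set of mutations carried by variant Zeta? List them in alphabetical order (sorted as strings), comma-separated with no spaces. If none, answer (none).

At Iota: gained [] -> total []
At Delta: gained ['E856V'] -> total ['E856V']
At Zeta: gained ['S682K', 'Q407E', 'G376H'] -> total ['E856V', 'G376H', 'Q407E', 'S682K']

Answer: E856V,G376H,Q407E,S682K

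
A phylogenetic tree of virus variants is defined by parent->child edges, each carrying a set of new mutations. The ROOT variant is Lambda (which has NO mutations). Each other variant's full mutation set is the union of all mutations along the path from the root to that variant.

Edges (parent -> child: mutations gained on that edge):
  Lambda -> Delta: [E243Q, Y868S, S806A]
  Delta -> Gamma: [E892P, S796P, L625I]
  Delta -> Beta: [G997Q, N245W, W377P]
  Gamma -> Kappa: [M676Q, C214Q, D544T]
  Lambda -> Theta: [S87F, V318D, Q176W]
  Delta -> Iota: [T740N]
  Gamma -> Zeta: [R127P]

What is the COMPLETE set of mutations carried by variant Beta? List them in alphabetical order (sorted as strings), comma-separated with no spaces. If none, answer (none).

Answer: E243Q,G997Q,N245W,S806A,W377P,Y868S

Derivation:
At Lambda: gained [] -> total []
At Delta: gained ['E243Q', 'Y868S', 'S806A'] -> total ['E243Q', 'S806A', 'Y868S']
At Beta: gained ['G997Q', 'N245W', 'W377P'] -> total ['E243Q', 'G997Q', 'N245W', 'S806A', 'W377P', 'Y868S']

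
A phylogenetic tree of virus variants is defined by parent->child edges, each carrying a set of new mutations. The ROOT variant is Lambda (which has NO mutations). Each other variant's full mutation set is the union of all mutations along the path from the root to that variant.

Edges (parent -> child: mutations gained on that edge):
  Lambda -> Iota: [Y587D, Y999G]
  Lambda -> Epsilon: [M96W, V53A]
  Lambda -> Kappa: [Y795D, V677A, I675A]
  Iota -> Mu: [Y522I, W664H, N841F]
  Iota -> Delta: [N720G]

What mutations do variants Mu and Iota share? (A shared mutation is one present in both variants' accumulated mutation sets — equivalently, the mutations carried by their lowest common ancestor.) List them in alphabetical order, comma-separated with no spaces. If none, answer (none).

Answer: Y587D,Y999G

Derivation:
Accumulating mutations along path to Mu:
  At Lambda: gained [] -> total []
  At Iota: gained ['Y587D', 'Y999G'] -> total ['Y587D', 'Y999G']
  At Mu: gained ['Y522I', 'W664H', 'N841F'] -> total ['N841F', 'W664H', 'Y522I', 'Y587D', 'Y999G']
Mutations(Mu) = ['N841F', 'W664H', 'Y522I', 'Y587D', 'Y999G']
Accumulating mutations along path to Iota:
  At Lambda: gained [] -> total []
  At Iota: gained ['Y587D', 'Y999G'] -> total ['Y587D', 'Y999G']
Mutations(Iota) = ['Y587D', 'Y999G']
Intersection: ['N841F', 'W664H', 'Y522I', 'Y587D', 'Y999G'] ∩ ['Y587D', 'Y999G'] = ['Y587D', 'Y999G']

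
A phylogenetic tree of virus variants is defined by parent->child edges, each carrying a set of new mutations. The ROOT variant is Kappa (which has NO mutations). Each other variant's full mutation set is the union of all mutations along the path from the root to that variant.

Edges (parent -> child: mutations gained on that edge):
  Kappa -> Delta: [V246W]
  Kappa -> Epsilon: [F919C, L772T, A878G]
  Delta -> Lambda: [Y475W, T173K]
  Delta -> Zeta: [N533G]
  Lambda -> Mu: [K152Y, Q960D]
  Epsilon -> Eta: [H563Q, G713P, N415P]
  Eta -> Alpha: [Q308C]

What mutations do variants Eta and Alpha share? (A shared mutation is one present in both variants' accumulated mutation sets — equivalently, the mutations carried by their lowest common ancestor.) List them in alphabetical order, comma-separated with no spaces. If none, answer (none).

Accumulating mutations along path to Eta:
  At Kappa: gained [] -> total []
  At Epsilon: gained ['F919C', 'L772T', 'A878G'] -> total ['A878G', 'F919C', 'L772T']
  At Eta: gained ['H563Q', 'G713P', 'N415P'] -> total ['A878G', 'F919C', 'G713P', 'H563Q', 'L772T', 'N415P']
Mutations(Eta) = ['A878G', 'F919C', 'G713P', 'H563Q', 'L772T', 'N415P']
Accumulating mutations along path to Alpha:
  At Kappa: gained [] -> total []
  At Epsilon: gained ['F919C', 'L772T', 'A878G'] -> total ['A878G', 'F919C', 'L772T']
  At Eta: gained ['H563Q', 'G713P', 'N415P'] -> total ['A878G', 'F919C', 'G713P', 'H563Q', 'L772T', 'N415P']
  At Alpha: gained ['Q308C'] -> total ['A878G', 'F919C', 'G713P', 'H563Q', 'L772T', 'N415P', 'Q308C']
Mutations(Alpha) = ['A878G', 'F919C', 'G713P', 'H563Q', 'L772T', 'N415P', 'Q308C']
Intersection: ['A878G', 'F919C', 'G713P', 'H563Q', 'L772T', 'N415P'] ∩ ['A878G', 'F919C', 'G713P', 'H563Q', 'L772T', 'N415P', 'Q308C'] = ['A878G', 'F919C', 'G713P', 'H563Q', 'L772T', 'N415P']

Answer: A878G,F919C,G713P,H563Q,L772T,N415P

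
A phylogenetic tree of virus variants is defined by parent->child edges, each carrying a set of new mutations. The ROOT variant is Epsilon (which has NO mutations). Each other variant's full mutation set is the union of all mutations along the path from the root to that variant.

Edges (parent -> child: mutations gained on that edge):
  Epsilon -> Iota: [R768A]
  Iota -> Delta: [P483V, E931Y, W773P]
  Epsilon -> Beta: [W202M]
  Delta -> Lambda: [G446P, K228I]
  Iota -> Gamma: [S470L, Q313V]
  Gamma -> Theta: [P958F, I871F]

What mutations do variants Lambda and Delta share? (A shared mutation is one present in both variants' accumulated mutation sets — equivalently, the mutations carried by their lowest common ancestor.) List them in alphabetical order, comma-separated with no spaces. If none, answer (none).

Accumulating mutations along path to Lambda:
  At Epsilon: gained [] -> total []
  At Iota: gained ['R768A'] -> total ['R768A']
  At Delta: gained ['P483V', 'E931Y', 'W773P'] -> total ['E931Y', 'P483V', 'R768A', 'W773P']
  At Lambda: gained ['G446P', 'K228I'] -> total ['E931Y', 'G446P', 'K228I', 'P483V', 'R768A', 'W773P']
Mutations(Lambda) = ['E931Y', 'G446P', 'K228I', 'P483V', 'R768A', 'W773P']
Accumulating mutations along path to Delta:
  At Epsilon: gained [] -> total []
  At Iota: gained ['R768A'] -> total ['R768A']
  At Delta: gained ['P483V', 'E931Y', 'W773P'] -> total ['E931Y', 'P483V', 'R768A', 'W773P']
Mutations(Delta) = ['E931Y', 'P483V', 'R768A', 'W773P']
Intersection: ['E931Y', 'G446P', 'K228I', 'P483V', 'R768A', 'W773P'] ∩ ['E931Y', 'P483V', 'R768A', 'W773P'] = ['E931Y', 'P483V', 'R768A', 'W773P']

Answer: E931Y,P483V,R768A,W773P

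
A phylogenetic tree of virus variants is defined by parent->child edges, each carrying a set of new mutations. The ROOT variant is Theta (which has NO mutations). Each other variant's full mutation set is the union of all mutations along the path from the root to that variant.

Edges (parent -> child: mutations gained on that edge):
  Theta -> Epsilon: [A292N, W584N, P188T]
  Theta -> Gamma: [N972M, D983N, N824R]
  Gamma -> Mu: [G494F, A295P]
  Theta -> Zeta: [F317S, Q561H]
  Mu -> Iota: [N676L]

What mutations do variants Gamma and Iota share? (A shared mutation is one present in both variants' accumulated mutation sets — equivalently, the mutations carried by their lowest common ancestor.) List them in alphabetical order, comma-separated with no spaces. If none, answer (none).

Answer: D983N,N824R,N972M

Derivation:
Accumulating mutations along path to Gamma:
  At Theta: gained [] -> total []
  At Gamma: gained ['N972M', 'D983N', 'N824R'] -> total ['D983N', 'N824R', 'N972M']
Mutations(Gamma) = ['D983N', 'N824R', 'N972M']
Accumulating mutations along path to Iota:
  At Theta: gained [] -> total []
  At Gamma: gained ['N972M', 'D983N', 'N824R'] -> total ['D983N', 'N824R', 'N972M']
  At Mu: gained ['G494F', 'A295P'] -> total ['A295P', 'D983N', 'G494F', 'N824R', 'N972M']
  At Iota: gained ['N676L'] -> total ['A295P', 'D983N', 'G494F', 'N676L', 'N824R', 'N972M']
Mutations(Iota) = ['A295P', 'D983N', 'G494F', 'N676L', 'N824R', 'N972M']
Intersection: ['D983N', 'N824R', 'N972M'] ∩ ['A295P', 'D983N', 'G494F', 'N676L', 'N824R', 'N972M'] = ['D983N', 'N824R', 'N972M']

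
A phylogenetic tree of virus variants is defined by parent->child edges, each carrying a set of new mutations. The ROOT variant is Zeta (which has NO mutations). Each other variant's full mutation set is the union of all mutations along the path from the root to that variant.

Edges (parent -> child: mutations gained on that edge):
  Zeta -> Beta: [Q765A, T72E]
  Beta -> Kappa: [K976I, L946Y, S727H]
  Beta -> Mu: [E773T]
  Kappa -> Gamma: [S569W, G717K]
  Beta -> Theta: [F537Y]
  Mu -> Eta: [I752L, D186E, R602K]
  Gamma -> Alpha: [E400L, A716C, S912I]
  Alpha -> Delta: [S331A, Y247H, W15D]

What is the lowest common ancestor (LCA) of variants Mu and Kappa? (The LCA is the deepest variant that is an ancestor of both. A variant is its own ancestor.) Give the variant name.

Path from root to Mu: Zeta -> Beta -> Mu
  ancestors of Mu: {Zeta, Beta, Mu}
Path from root to Kappa: Zeta -> Beta -> Kappa
  ancestors of Kappa: {Zeta, Beta, Kappa}
Common ancestors: {Zeta, Beta}
Walk up from Kappa: Kappa (not in ancestors of Mu), Beta (in ancestors of Mu), Zeta (in ancestors of Mu)
Deepest common ancestor (LCA) = Beta

Answer: Beta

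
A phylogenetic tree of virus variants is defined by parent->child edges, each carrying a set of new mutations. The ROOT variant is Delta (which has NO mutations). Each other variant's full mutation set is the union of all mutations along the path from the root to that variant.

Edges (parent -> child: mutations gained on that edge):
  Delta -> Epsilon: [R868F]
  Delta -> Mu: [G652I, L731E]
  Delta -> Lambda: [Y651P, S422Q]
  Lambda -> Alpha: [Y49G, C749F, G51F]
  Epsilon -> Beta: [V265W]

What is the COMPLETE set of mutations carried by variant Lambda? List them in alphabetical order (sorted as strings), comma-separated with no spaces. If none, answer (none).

At Delta: gained [] -> total []
At Lambda: gained ['Y651P', 'S422Q'] -> total ['S422Q', 'Y651P']

Answer: S422Q,Y651P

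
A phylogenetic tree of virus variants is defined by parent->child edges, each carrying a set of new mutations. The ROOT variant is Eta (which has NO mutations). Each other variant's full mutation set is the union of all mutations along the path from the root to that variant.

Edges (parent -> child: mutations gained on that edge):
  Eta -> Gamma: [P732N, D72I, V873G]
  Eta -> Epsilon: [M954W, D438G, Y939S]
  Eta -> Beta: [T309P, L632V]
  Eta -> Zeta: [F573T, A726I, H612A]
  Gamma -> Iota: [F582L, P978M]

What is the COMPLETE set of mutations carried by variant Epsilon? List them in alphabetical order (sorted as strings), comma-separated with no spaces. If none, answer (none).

Answer: D438G,M954W,Y939S

Derivation:
At Eta: gained [] -> total []
At Epsilon: gained ['M954W', 'D438G', 'Y939S'] -> total ['D438G', 'M954W', 'Y939S']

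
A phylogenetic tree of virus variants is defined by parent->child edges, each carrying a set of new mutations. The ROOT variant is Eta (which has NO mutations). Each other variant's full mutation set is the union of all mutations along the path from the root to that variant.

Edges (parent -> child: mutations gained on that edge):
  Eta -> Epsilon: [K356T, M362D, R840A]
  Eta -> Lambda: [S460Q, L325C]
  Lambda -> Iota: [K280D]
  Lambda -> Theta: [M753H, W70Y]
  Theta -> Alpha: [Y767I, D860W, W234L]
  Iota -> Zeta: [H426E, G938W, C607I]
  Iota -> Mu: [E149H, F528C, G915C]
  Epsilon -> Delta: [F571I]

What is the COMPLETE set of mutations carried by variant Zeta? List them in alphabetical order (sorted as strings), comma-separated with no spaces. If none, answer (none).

Answer: C607I,G938W,H426E,K280D,L325C,S460Q

Derivation:
At Eta: gained [] -> total []
At Lambda: gained ['S460Q', 'L325C'] -> total ['L325C', 'S460Q']
At Iota: gained ['K280D'] -> total ['K280D', 'L325C', 'S460Q']
At Zeta: gained ['H426E', 'G938W', 'C607I'] -> total ['C607I', 'G938W', 'H426E', 'K280D', 'L325C', 'S460Q']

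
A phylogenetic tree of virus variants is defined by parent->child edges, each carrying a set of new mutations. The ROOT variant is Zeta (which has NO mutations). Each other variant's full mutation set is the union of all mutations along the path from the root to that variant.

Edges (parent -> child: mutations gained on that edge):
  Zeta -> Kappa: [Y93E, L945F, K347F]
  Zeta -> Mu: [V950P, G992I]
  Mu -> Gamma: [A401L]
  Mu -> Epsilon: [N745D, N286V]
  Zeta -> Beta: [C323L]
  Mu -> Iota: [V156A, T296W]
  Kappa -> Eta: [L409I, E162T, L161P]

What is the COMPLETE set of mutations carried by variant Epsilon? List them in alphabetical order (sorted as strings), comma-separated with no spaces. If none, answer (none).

At Zeta: gained [] -> total []
At Mu: gained ['V950P', 'G992I'] -> total ['G992I', 'V950P']
At Epsilon: gained ['N745D', 'N286V'] -> total ['G992I', 'N286V', 'N745D', 'V950P']

Answer: G992I,N286V,N745D,V950P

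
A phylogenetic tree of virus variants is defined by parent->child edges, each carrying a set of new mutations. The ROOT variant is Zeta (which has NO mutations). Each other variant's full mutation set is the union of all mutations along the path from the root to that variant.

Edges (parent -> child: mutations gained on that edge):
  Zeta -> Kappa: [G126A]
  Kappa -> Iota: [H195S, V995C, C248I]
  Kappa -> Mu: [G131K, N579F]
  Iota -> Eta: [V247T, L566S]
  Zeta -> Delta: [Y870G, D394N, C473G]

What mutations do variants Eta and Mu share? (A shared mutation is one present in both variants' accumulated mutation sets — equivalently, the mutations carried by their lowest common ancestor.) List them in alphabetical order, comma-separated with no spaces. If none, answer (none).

Accumulating mutations along path to Eta:
  At Zeta: gained [] -> total []
  At Kappa: gained ['G126A'] -> total ['G126A']
  At Iota: gained ['H195S', 'V995C', 'C248I'] -> total ['C248I', 'G126A', 'H195S', 'V995C']
  At Eta: gained ['V247T', 'L566S'] -> total ['C248I', 'G126A', 'H195S', 'L566S', 'V247T', 'V995C']
Mutations(Eta) = ['C248I', 'G126A', 'H195S', 'L566S', 'V247T', 'V995C']
Accumulating mutations along path to Mu:
  At Zeta: gained [] -> total []
  At Kappa: gained ['G126A'] -> total ['G126A']
  At Mu: gained ['G131K', 'N579F'] -> total ['G126A', 'G131K', 'N579F']
Mutations(Mu) = ['G126A', 'G131K', 'N579F']
Intersection: ['C248I', 'G126A', 'H195S', 'L566S', 'V247T', 'V995C'] ∩ ['G126A', 'G131K', 'N579F'] = ['G126A']

Answer: G126A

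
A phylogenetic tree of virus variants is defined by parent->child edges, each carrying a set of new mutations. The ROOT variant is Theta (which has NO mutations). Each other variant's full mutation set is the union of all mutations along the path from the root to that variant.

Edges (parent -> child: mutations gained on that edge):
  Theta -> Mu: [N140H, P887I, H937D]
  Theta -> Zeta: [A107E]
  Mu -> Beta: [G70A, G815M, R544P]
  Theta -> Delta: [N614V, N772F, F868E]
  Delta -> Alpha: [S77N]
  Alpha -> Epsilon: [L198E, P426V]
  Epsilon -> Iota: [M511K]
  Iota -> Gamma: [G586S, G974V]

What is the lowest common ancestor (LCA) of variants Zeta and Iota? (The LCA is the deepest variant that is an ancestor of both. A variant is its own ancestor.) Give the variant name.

Answer: Theta

Derivation:
Path from root to Zeta: Theta -> Zeta
  ancestors of Zeta: {Theta, Zeta}
Path from root to Iota: Theta -> Delta -> Alpha -> Epsilon -> Iota
  ancestors of Iota: {Theta, Delta, Alpha, Epsilon, Iota}
Common ancestors: {Theta}
Walk up from Iota: Iota (not in ancestors of Zeta), Epsilon (not in ancestors of Zeta), Alpha (not in ancestors of Zeta), Delta (not in ancestors of Zeta), Theta (in ancestors of Zeta)
Deepest common ancestor (LCA) = Theta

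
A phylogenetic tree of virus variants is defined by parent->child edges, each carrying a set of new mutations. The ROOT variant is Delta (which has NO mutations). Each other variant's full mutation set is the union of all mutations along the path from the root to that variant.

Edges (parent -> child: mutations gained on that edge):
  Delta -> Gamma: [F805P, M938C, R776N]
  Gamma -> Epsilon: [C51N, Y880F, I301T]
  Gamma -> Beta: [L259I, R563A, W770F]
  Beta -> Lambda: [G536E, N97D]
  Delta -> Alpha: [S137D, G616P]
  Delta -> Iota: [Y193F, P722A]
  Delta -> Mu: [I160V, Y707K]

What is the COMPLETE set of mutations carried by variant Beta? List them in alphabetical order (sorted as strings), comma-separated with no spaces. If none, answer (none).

Answer: F805P,L259I,M938C,R563A,R776N,W770F

Derivation:
At Delta: gained [] -> total []
At Gamma: gained ['F805P', 'M938C', 'R776N'] -> total ['F805P', 'M938C', 'R776N']
At Beta: gained ['L259I', 'R563A', 'W770F'] -> total ['F805P', 'L259I', 'M938C', 'R563A', 'R776N', 'W770F']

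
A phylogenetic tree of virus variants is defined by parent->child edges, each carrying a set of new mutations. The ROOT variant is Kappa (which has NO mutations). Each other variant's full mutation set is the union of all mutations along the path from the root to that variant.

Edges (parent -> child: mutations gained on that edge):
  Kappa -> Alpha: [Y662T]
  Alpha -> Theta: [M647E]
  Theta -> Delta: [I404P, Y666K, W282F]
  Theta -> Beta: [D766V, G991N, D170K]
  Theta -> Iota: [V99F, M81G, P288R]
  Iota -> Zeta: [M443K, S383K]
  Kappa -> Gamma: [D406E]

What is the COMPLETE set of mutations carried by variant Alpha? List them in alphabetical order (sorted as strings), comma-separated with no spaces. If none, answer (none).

Answer: Y662T

Derivation:
At Kappa: gained [] -> total []
At Alpha: gained ['Y662T'] -> total ['Y662T']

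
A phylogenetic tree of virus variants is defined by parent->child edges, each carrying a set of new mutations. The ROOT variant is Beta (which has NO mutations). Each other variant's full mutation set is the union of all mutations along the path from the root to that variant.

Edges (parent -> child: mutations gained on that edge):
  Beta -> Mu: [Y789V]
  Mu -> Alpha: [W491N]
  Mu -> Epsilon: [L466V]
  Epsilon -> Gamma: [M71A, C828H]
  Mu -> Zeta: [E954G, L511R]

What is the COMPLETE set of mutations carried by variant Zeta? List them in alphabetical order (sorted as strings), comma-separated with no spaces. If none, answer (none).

At Beta: gained [] -> total []
At Mu: gained ['Y789V'] -> total ['Y789V']
At Zeta: gained ['E954G', 'L511R'] -> total ['E954G', 'L511R', 'Y789V']

Answer: E954G,L511R,Y789V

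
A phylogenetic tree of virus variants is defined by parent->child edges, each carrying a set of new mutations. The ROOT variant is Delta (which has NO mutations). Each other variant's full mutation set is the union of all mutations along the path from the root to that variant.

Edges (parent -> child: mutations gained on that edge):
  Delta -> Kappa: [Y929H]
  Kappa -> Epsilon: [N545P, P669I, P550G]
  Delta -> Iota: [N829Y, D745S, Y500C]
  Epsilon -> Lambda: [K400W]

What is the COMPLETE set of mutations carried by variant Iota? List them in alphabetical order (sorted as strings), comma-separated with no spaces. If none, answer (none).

At Delta: gained [] -> total []
At Iota: gained ['N829Y', 'D745S', 'Y500C'] -> total ['D745S', 'N829Y', 'Y500C']

Answer: D745S,N829Y,Y500C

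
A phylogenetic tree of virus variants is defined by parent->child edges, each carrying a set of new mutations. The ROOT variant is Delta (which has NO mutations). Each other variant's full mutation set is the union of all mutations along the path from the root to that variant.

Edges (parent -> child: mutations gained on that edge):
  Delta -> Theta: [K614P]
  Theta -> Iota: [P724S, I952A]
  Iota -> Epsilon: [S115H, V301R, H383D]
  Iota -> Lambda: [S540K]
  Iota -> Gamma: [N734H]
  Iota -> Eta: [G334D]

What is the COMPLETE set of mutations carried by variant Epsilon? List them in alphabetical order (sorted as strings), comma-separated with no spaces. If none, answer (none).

Answer: H383D,I952A,K614P,P724S,S115H,V301R

Derivation:
At Delta: gained [] -> total []
At Theta: gained ['K614P'] -> total ['K614P']
At Iota: gained ['P724S', 'I952A'] -> total ['I952A', 'K614P', 'P724S']
At Epsilon: gained ['S115H', 'V301R', 'H383D'] -> total ['H383D', 'I952A', 'K614P', 'P724S', 'S115H', 'V301R']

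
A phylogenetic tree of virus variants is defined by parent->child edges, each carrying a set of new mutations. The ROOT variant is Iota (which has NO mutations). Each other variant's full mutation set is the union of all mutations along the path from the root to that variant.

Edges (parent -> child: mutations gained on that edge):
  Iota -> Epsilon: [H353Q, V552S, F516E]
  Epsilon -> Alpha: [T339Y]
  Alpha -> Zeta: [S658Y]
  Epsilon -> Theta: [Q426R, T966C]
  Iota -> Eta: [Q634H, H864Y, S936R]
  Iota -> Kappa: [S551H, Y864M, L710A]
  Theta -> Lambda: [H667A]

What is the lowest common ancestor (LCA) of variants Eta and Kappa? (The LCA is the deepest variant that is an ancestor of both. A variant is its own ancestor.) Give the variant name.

Answer: Iota

Derivation:
Path from root to Eta: Iota -> Eta
  ancestors of Eta: {Iota, Eta}
Path from root to Kappa: Iota -> Kappa
  ancestors of Kappa: {Iota, Kappa}
Common ancestors: {Iota}
Walk up from Kappa: Kappa (not in ancestors of Eta), Iota (in ancestors of Eta)
Deepest common ancestor (LCA) = Iota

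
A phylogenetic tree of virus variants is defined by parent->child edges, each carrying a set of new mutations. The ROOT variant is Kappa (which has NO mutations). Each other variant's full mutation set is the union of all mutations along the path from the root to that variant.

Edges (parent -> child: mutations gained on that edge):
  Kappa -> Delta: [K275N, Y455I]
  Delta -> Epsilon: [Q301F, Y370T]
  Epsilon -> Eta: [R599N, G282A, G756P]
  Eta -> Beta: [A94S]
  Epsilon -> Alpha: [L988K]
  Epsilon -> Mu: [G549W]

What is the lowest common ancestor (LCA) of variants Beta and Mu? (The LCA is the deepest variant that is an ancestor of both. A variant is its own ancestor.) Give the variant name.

Path from root to Beta: Kappa -> Delta -> Epsilon -> Eta -> Beta
  ancestors of Beta: {Kappa, Delta, Epsilon, Eta, Beta}
Path from root to Mu: Kappa -> Delta -> Epsilon -> Mu
  ancestors of Mu: {Kappa, Delta, Epsilon, Mu}
Common ancestors: {Kappa, Delta, Epsilon}
Walk up from Mu: Mu (not in ancestors of Beta), Epsilon (in ancestors of Beta), Delta (in ancestors of Beta), Kappa (in ancestors of Beta)
Deepest common ancestor (LCA) = Epsilon

Answer: Epsilon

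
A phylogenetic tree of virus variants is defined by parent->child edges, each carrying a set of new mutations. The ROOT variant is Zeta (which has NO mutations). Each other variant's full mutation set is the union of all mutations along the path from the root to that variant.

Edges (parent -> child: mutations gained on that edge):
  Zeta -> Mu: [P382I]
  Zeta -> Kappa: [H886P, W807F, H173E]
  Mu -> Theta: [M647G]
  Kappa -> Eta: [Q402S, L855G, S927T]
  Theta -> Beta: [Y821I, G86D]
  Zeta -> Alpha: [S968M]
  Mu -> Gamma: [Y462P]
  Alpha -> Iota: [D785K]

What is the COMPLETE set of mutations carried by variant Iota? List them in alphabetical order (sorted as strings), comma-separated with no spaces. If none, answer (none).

Answer: D785K,S968M

Derivation:
At Zeta: gained [] -> total []
At Alpha: gained ['S968M'] -> total ['S968M']
At Iota: gained ['D785K'] -> total ['D785K', 'S968M']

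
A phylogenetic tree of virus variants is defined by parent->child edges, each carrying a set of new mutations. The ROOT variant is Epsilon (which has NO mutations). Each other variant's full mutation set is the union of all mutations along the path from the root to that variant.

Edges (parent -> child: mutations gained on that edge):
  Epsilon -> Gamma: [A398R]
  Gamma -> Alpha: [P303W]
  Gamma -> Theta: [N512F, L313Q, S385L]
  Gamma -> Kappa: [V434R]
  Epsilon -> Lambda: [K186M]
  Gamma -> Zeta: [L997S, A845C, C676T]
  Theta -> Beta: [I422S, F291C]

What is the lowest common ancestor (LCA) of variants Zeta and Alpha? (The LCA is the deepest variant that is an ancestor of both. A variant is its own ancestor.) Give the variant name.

Answer: Gamma

Derivation:
Path from root to Zeta: Epsilon -> Gamma -> Zeta
  ancestors of Zeta: {Epsilon, Gamma, Zeta}
Path from root to Alpha: Epsilon -> Gamma -> Alpha
  ancestors of Alpha: {Epsilon, Gamma, Alpha}
Common ancestors: {Epsilon, Gamma}
Walk up from Alpha: Alpha (not in ancestors of Zeta), Gamma (in ancestors of Zeta), Epsilon (in ancestors of Zeta)
Deepest common ancestor (LCA) = Gamma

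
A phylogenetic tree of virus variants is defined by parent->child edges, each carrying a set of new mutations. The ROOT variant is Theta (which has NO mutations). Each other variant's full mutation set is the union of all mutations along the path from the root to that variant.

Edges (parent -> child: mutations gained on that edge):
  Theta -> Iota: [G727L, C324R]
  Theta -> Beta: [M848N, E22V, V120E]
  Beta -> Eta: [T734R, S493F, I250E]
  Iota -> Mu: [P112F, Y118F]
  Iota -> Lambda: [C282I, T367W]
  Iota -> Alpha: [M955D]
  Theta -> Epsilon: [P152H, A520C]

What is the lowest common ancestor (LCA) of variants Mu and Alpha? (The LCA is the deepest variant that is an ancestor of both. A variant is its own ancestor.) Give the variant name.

Answer: Iota

Derivation:
Path from root to Mu: Theta -> Iota -> Mu
  ancestors of Mu: {Theta, Iota, Mu}
Path from root to Alpha: Theta -> Iota -> Alpha
  ancestors of Alpha: {Theta, Iota, Alpha}
Common ancestors: {Theta, Iota}
Walk up from Alpha: Alpha (not in ancestors of Mu), Iota (in ancestors of Mu), Theta (in ancestors of Mu)
Deepest common ancestor (LCA) = Iota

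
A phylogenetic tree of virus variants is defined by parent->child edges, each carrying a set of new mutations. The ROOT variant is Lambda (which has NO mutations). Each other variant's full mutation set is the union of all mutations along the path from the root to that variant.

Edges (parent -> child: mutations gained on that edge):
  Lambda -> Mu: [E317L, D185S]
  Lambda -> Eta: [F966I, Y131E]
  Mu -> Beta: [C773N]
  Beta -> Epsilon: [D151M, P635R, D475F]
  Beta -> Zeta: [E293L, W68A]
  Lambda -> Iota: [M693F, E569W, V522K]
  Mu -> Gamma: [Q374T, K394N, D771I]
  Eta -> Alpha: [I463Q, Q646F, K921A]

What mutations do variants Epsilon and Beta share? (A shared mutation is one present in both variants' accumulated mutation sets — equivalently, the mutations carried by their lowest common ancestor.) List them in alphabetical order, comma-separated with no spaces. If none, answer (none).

Answer: C773N,D185S,E317L

Derivation:
Accumulating mutations along path to Epsilon:
  At Lambda: gained [] -> total []
  At Mu: gained ['E317L', 'D185S'] -> total ['D185S', 'E317L']
  At Beta: gained ['C773N'] -> total ['C773N', 'D185S', 'E317L']
  At Epsilon: gained ['D151M', 'P635R', 'D475F'] -> total ['C773N', 'D151M', 'D185S', 'D475F', 'E317L', 'P635R']
Mutations(Epsilon) = ['C773N', 'D151M', 'D185S', 'D475F', 'E317L', 'P635R']
Accumulating mutations along path to Beta:
  At Lambda: gained [] -> total []
  At Mu: gained ['E317L', 'D185S'] -> total ['D185S', 'E317L']
  At Beta: gained ['C773N'] -> total ['C773N', 'D185S', 'E317L']
Mutations(Beta) = ['C773N', 'D185S', 'E317L']
Intersection: ['C773N', 'D151M', 'D185S', 'D475F', 'E317L', 'P635R'] ∩ ['C773N', 'D185S', 'E317L'] = ['C773N', 'D185S', 'E317L']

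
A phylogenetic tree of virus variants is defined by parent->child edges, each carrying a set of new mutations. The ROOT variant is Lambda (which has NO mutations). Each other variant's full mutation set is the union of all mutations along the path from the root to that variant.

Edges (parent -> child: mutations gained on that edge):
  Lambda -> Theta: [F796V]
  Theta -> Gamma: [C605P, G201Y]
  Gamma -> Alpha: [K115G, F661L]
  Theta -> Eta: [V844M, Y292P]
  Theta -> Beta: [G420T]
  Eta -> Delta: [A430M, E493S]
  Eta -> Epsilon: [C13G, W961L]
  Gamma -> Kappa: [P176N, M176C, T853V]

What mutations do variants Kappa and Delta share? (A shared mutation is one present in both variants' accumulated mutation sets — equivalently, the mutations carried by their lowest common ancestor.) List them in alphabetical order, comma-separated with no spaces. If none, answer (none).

Accumulating mutations along path to Kappa:
  At Lambda: gained [] -> total []
  At Theta: gained ['F796V'] -> total ['F796V']
  At Gamma: gained ['C605P', 'G201Y'] -> total ['C605P', 'F796V', 'G201Y']
  At Kappa: gained ['P176N', 'M176C', 'T853V'] -> total ['C605P', 'F796V', 'G201Y', 'M176C', 'P176N', 'T853V']
Mutations(Kappa) = ['C605P', 'F796V', 'G201Y', 'M176C', 'P176N', 'T853V']
Accumulating mutations along path to Delta:
  At Lambda: gained [] -> total []
  At Theta: gained ['F796V'] -> total ['F796V']
  At Eta: gained ['V844M', 'Y292P'] -> total ['F796V', 'V844M', 'Y292P']
  At Delta: gained ['A430M', 'E493S'] -> total ['A430M', 'E493S', 'F796V', 'V844M', 'Y292P']
Mutations(Delta) = ['A430M', 'E493S', 'F796V', 'V844M', 'Y292P']
Intersection: ['C605P', 'F796V', 'G201Y', 'M176C', 'P176N', 'T853V'] ∩ ['A430M', 'E493S', 'F796V', 'V844M', 'Y292P'] = ['F796V']

Answer: F796V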